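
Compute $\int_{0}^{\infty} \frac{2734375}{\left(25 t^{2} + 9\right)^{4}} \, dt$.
$\frac{2734375 \pi}{69984}$

Begin with the known result
$$J(a) = \int_{0}^{\infty} \frac{7}{a^{2} + t^{2}} \, dt = \frac{7 \pi}{2 a}.$$

Differentiating under the integral sign with respect to $a$,
$$\frac{dJ}{da} = \int_{0}^{\infty} - \frac{14 a}{\left(a^{2} + t^{2}\right)^{2}} \, dt = - \frac{7 \pi}{2 a^{2}},$$
so $\int_{0}^{\infty} \frac{7}{\left(a^{2} + t^{2}\right)^{2}} \, dt = \frac{7 \pi}{4 a^{3}}$.

Repeating — each differentiation of $1/(t^2+a^2)^j$ produces $-2ja/(t^2+a^2)^{j+1}$ — and dividing through by $-2ja$ at each step yields, after $3$ differentiations in total,
$$\int_{0}^{\infty} \frac{7}{\left(a^{2} + t^{2}\right)^{4}} \, dt = \frac{35 \pi}{32 a^{7}}.$$

Setting $a = \frac{3}{5}$:
$$I = \frac{2734375 \pi}{69984}.$$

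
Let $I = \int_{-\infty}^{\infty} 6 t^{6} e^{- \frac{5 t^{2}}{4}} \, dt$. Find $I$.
$\frac{288 \sqrt{5} \sqrt{\pi}}{125}$

Consider the simpler parametrised integral
$$J(a) = \int_{-\infty}^{\infty} 6 e^{- a t^{2}} \, dt = \frac{6 \sqrt{\pi}}{\sqrt{a}}.$$

Differentiating under the integral sign brings down a factor of $(-t^2)$:
$$\frac{dJ}{da} = \int_{-\infty}^{\infty} - 6 t^{2} e^{- a t^{2}} \, dt = - \frac{3 \sqrt{\pi}}{a^{\frac{3}{2}}}.$$

Repeating $3$ times in total — each differentiation brings down another $(-t^2)$ — gives
$$\frac{d^{3}J}{da^{3}} = \int_{-\infty}^{\infty} - 6 t^{6} e^{- a t^{2}} \, dt = - \frac{45 \sqrt{\pi}}{4 a^{\frac{7}{2}}},$$
and the integrand here is $(-1)^{3}$ times the target integrand, so $I = (-1)^{3}\,\frac{d^{3}J}{da^{3}} = \frac{45 \sqrt{\pi}}{4 a^{\frac{7}{2}}}$.

Setting $a = \frac{5}{4}$:
$$I = \frac{288 \sqrt{5} \sqrt{\pi}}{125}.$$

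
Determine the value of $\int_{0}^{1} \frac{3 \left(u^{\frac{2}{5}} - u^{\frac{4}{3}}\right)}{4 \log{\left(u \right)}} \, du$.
$- \frac{3 \log{\left(5 \right)}}{4} + \frac{3 \log{\left(3 \right)}}{4}$

Introduce a parameter $a$ in the exponent: let $I(a) = \int_{0}^{1} \frac{3 \left(u^{\frac{2}{5}} - u^{a}\right)}{4 \log{\left(u \right)}} \, du$.

Since $\dfrac{\partial}{\partial a}\,u^{a} = u^{a} \ln u$, the $\ln u$ in the denominator cancels and
$$\frac{dI}{da} = \int_{0}^{1} - \frac{3}{4} u^{a} \, du = - \frac{3}{4} \left[\frac{u^{a+1}}{a+1}\right]_0^1 = - \frac{3}{4 a + 4}.$$

Integrating with respect to $a$ gives $I(a) = - \frac{3 \log{\left(a + 1 \right)}}{4} - \frac{3 \log{\left(5 \right)}}{4} + \frac{3 \log{\left(7 \right)}}{4} + C$.

At $a = \frac{2}{5}$ the integrand is identically $0$, so $I(\frac{2}{5}) = 0$. The closed form gives $0$, hence $C = 0$.

Setting $a = \frac{4}{3}$:
$$I = - \frac{3 \log{\left(5 \right)}}{4} + \frac{3 \log{\left(3 \right)}}{4}.$$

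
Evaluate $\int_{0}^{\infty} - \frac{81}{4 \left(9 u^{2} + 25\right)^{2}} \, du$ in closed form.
$- \frac{27 \pi}{2000}$

Recall the elementary integral
$$J(a) = \int_{0}^{\infty} - \frac{1}{4 \left(a^{2} + u^{2}\right)} \, du = - \frac{\pi}{8 a}.$$

Differentiating under the integral sign with respect to $a$,
$$\frac{dJ}{da} = \int_{0}^{\infty} \frac{a}{2 \left(a^{2} + u^{2}\right)^{2}} \, du = \frac{\pi}{8 a^{2}},$$
so $\int_{0}^{\infty} - \frac{1}{4 \left(a^{2} + u^{2}\right)^{2}} \, du = - \frac{\pi}{16 a^{3}}$.

Setting $a = \frac{5}{3}$:
$$I = - \frac{27 \pi}{2000}.$$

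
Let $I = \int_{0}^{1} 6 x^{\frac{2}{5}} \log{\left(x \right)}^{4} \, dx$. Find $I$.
$\frac{450000}{16807}$

Consider the simpler parametrised integral
$$J(a) = \int_{0}^{1} 6 x^{a} \, dx = \frac{6}{a + 1}.$$

Differentiating under the integral sign brings down a factor of $\ln x$:
$$\frac{dJ}{da} = \int_{0}^{1} 6 x^{a} \log{\left(x \right)} \, dx = - \frac{6}{\left(a + 1\right)^{2}}.$$

Repeating $4$ times in total — each differentiation brings down another $\ln x$ — gives
$$\frac{d^{4}J}{da^{4}} = \int_{0}^{1} 6 x^{a} \log{\left(x \right)}^{4} \, dx = \frac{144}{\left(a + 1\right)^{5}},$$
and the integrand here is exactly the target integrand, so $I = \frac{144}{\left(a + 1\right)^{5}}$.

Setting $a = \frac{2}{5}$:
$$I = \frac{450000}{16807}.$$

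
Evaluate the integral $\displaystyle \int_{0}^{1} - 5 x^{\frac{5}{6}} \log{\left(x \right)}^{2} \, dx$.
$- \frac{2160}{1331}$

Start from the elementary integral
$$J(a) = \int_{0}^{1} - 5 x^{a} \, dx = - \frac{5}{a + 1}.$$

Differentiating under the integral sign brings down a factor of $\ln x$:
$$\frac{dJ}{da} = \int_{0}^{1} - 5 x^{a} \log{\left(x \right)} \, dx = \frac{5}{\left(a + 1\right)^{2}}.$$

Repeating twice in total — each differentiation brings down another $\ln x$ — gives
$$\frac{d^{2}J}{da^{2}} = \int_{0}^{1} - 5 x^{a} \log{\left(x \right)}^{2} \, dx = - \frac{10}{\left(a + 1\right)^{3}},$$
and the integrand here is exactly the target integrand, so $I = - \frac{10}{\left(a + 1\right)^{3}}$.

Setting $a = \frac{5}{6}$:
$$I = - \frac{2160}{1331}.$$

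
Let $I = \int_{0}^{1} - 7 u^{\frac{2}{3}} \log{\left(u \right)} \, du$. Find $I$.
$\frac{63}{25}$

Begin with the known integral
$$J(a) = \int_{0}^{1} - 7 u^{a} \, du = - \frac{7}{a + 1}.$$

Differentiating under the integral sign brings down a factor of $\ln u$:
$$\frac{dJ}{da} = \int_{0}^{1} - 7 u^{a} \log{\left(u \right)} \, du = \frac{7}{\left(a + 1\right)^{2}}.$$

The integral on the left is $I$, so $I = \frac{7}{\left(a + 1\right)^{2}}$.

Setting $a = \frac{2}{3}$:
$$I = \frac{63}{25}.$$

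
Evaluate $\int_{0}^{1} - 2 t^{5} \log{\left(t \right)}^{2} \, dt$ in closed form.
$- \frac{1}{54}$

Begin with the known integral
$$J(a) = \int_{0}^{1} - 2 t^{a} \, dt = - \frac{2}{a + 1}.$$

Differentiating under the integral sign brings down a factor of $\ln t$:
$$\frac{dJ}{da} = \int_{0}^{1} - 2 t^{a} \log{\left(t \right)} \, dt = \frac{2}{\left(a + 1\right)^{2}}.$$

Repeating twice in total — each differentiation brings down another $\ln t$ — gives
$$\frac{d^{2}J}{da^{2}} = \int_{0}^{1} - 2 t^{a} \log{\left(t \right)}^{2} \, dt = - \frac{4}{\left(a + 1\right)^{3}},$$
and the integrand here is exactly the target integrand, so $I = - \frac{4}{\left(a + 1\right)^{3}}$.

Setting $a = 5$:
$$I = - \frac{1}{54}.$$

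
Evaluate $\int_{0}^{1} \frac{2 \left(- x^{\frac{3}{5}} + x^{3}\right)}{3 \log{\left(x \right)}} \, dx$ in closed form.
$- \frac{2 \log{\left(2 \right)}}{3} + \frac{2 \log{\left(5 \right)}}{3}$

Replace the exponent $3$ by a parameter $a$: let $I(a) = \int_{0}^{1} \frac{2 \left(- x^{\frac{3}{5}} + x^{a}\right)}{3 \log{\left(x \right)}} \, dx$.

Since $\dfrac{\partial}{\partial a}\,x^{a} = x^{a} \ln x$, the $\ln x$ in the denominator cancels and
$$\frac{dI}{da} = \int_{0}^{1} \frac{2}{3} x^{a} \, dx = \frac{2}{3} \left[\frac{x^{a+1}}{a+1}\right]_0^1 = \frac{2}{3 \left(a + 1\right)}.$$

Integrating with respect to $a$ gives $I(a) = \log{\left(\frac{5^{\frac{2}{3}} \left(a + 1\right)^{\frac{2}{3}}}{4} \right)} + C$.

At $a = \frac{3}{5}$ the integrand is identically $0$, so $I(\frac{3}{5}) = 0$. The closed form gives $0$, hence $C = 0$.

Setting $a = 3$:
$$I = - \frac{2 \log{\left(2 \right)}}{3} + \frac{2 \log{\left(5 \right)}}{3}.$$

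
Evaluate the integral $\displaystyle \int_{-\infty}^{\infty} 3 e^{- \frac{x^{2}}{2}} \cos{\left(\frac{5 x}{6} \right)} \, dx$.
$\frac{3 \sqrt{2} \sqrt{\pi}}{e^{\frac{25}{72}}}$

Define $I(b) = \int_{-\infty}^{\infty} 3 e^{- \frac{x^{2}}{2}} \cos{\left(b x \right)} \, dx$.

Differentiating under the integral sign,
$$I'(b) = \int_{-\infty}^{\infty} - 3 x e^{- \frac{x^{2}}{2}} \sin{\left(b x \right)} \, dx.$$

Integrate $\int_{-\infty}^{\infty} x \sin(b x)\, e^{- \frac{x^{2}}{2}}\, dx$ by parts with $u = \sin(b x)$ and $dv = x\, e^{- \frac{x^{2}}{2}}\, dx$, giving $v = - e^{- \frac{x^{2}}{2}}$. The boundary term vanishes and
$$\int_{-\infty}^{\infty} x \sin(b x)\, e^{- \frac{x^{2}}{2}}\, dx = b \int_{-\infty}^{\infty} \cos(b x)\, e^{- \frac{x^{2}}{2}}\, dx,$$
so $I'(b) = - b\, I(b)$.

This is a separable first-order ODE; solving with the initial condition $I(0) = \int_{-\infty}^{\infty} 3 e^{- \frac{x^{2}}{2}}\,dx = 3 \sqrt{2} \sqrt{\pi}$ gives
$$I(b) = 3 \sqrt{2} \sqrt{\pi} e^{- \frac{b^{2}}{2}}.$$

Setting $b = \frac{5}{6}$:
$$I = \frac{3 \sqrt{2} \sqrt{\pi}}{e^{\frac{25}{72}}}.$$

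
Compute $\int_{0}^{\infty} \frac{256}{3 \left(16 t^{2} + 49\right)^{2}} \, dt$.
$\frac{16 \pi}{1029}$

Begin with the known result
$$J(a) = \int_{0}^{\infty} \frac{1}{3 \left(a^{2} + t^{2}\right)} \, dt = \frac{\pi}{6 a}.$$

Differentiating under the integral sign with respect to $a$,
$$\frac{dJ}{da} = \int_{0}^{\infty} - \frac{2 a}{3 \left(a^{2} + t^{2}\right)^{2}} \, dt = - \frac{\pi}{6 a^{2}},$$
so $\int_{0}^{\infty} \frac{1}{3 \left(a^{2} + t^{2}\right)^{2}} \, dt = \frac{\pi}{12 a^{3}}$.

Setting $a = \frac{7}{4}$:
$$I = \frac{16 \pi}{1029}.$$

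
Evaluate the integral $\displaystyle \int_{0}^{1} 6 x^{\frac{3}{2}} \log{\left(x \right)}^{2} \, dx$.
$\frac{96}{125}$

Start from the elementary integral
$$J(a) = \int_{0}^{1} 6 x^{a} \, dx = \frac{6}{a + 1}.$$

Differentiating under the integral sign brings down a factor of $\ln x$:
$$\frac{dJ}{da} = \int_{0}^{1} 6 x^{a} \log{\left(x \right)} \, dx = - \frac{6}{\left(a + 1\right)^{2}}.$$

Repeating twice in total — each differentiation brings down another $\ln x$ — gives
$$\frac{d^{2}J}{da^{2}} = \int_{0}^{1} 6 x^{a} \log{\left(x \right)}^{2} \, dx = \frac{12}{\left(a + 1\right)^{3}},$$
and the integrand here is exactly the target integrand, so $I = \frac{12}{\left(a + 1\right)^{3}}$.

Setting $a = \frac{3}{2}$:
$$I = \frac{96}{125}.$$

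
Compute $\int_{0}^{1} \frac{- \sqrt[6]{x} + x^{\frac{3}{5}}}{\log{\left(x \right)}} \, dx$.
$\log{\left(\frac{48}{35} \right)}$

Replace the exponent $\frac{3}{5}$ by a parameter $a$: let $I(a) = \int_{0}^{1} \frac{- \sqrt[6]{x} + x^{a}}{\log{\left(x \right)}} \, dx$.

Since $\dfrac{\partial}{\partial a}\,x^{a} = x^{a} \ln x$, the $\ln x$ in the denominator cancels and
$$\frac{dI}{da} = \int_{0}^{1} x^{a} \, dx = \left[\frac{x^{a+1}}{a+1}\right]_0^1 = \frac{1}{a + 1}.$$

Integrating with respect to $a$ gives $I(a) = \log{\left(\frac{6 a}{7} + \frac{6}{7} \right)} + C$.

At $a = \frac{1}{6}$ the integrand is identically $0$, so $I(\frac{1}{6}) = 0$. The closed form gives $0$, hence $C = 0$.

Setting $a = \frac{3}{5}$:
$$I = \log{\left(\frac{48}{35} \right)}.$$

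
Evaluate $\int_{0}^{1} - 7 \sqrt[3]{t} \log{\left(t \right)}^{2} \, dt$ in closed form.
$- \frac{189}{32}$

Start from the elementary integral
$$J(a) = \int_{0}^{1} - 7 t^{a} \, dt = - \frac{7}{a + 1}.$$

Differentiating under the integral sign brings down a factor of $\ln t$:
$$\frac{dJ}{da} = \int_{0}^{1} - 7 t^{a} \log{\left(t \right)} \, dt = \frac{7}{\left(a + 1\right)^{2}}.$$

Repeating twice in total — each differentiation brings down another $\ln t$ — gives
$$\frac{d^{2}J}{da^{2}} = \int_{0}^{1} - 7 t^{a} \log{\left(t \right)}^{2} \, dt = - \frac{14}{\left(a + 1\right)^{3}},$$
and the integrand here is exactly the target integrand, so $I = - \frac{14}{\left(a + 1\right)^{3}}$.

Setting $a = \frac{1}{3}$:
$$I = - \frac{189}{32}.$$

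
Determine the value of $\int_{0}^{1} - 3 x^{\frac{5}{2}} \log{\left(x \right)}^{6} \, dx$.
$- \frac{276480}{823543}$

Begin with the known integral
$$J(a) = \int_{0}^{1} - 3 x^{a} \, dx = - \frac{3}{a + 1}.$$

Differentiating under the integral sign brings down a factor of $\ln x$:
$$\frac{dJ}{da} = \int_{0}^{1} - 3 x^{a} \log{\left(x \right)} \, dx = \frac{3}{\left(a + 1\right)^{2}}.$$

Repeating $6$ times in total — each differentiation brings down another $\ln x$ — gives
$$\frac{d^{6}J}{da^{6}} = \int_{0}^{1} - 3 x^{a} \log{\left(x \right)}^{6} \, dx = - \frac{2160}{\left(a + 1\right)^{7}},$$
and the integrand here is exactly the target integrand, so $I = - \frac{2160}{\left(a + 1\right)^{7}}$.

Setting $a = \frac{5}{2}$:
$$I = - \frac{276480}{823543}.$$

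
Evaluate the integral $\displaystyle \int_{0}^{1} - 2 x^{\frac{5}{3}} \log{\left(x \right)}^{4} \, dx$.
$- \frac{729}{2048}$

Consider the simpler parametrised integral
$$J(a) = \int_{0}^{1} - 2 x^{a} \, dx = - \frac{2}{a + 1}.$$

Differentiating under the integral sign brings down a factor of $\ln x$:
$$\frac{dJ}{da} = \int_{0}^{1} - 2 x^{a} \log{\left(x \right)} \, dx = \frac{2}{\left(a + 1\right)^{2}}.$$

Repeating $4$ times in total — each differentiation brings down another $\ln x$ — gives
$$\frac{d^{4}J}{da^{4}} = \int_{0}^{1} - 2 x^{a} \log{\left(x \right)}^{4} \, dx = - \frac{48}{\left(a + 1\right)^{5}},$$
and the integrand here is exactly the target integrand, so $I = - \frac{48}{\left(a + 1\right)^{5}}$.

Setting $a = \frac{5}{3}$:
$$I = - \frac{729}{2048}.$$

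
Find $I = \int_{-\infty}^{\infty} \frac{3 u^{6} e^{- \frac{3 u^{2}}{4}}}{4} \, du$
$\frac{20 \sqrt{3} \sqrt{\pi}}{9}$

Begin with the known integral
$$J(a) = \int_{-\infty}^{\infty} \frac{3 e^{- a u^{2}}}{4} \, du = \frac{3 \sqrt{\pi}}{4 \sqrt{a}}.$$

Differentiating under the integral sign brings down a factor of $(-u^2)$:
$$\frac{dJ}{da} = \int_{-\infty}^{\infty} - \frac{3 u^{2} e^{- a u^{2}}}{4} \, du = - \frac{3 \sqrt{\pi}}{8 a^{\frac{3}{2}}}.$$

Repeating $3$ times in total — each differentiation brings down another $(-u^2)$ — gives
$$\frac{d^{3}J}{da^{3}} = \int_{-\infty}^{\infty} - \frac{3 u^{6} e^{- a u^{2}}}{4} \, du = - \frac{45 \sqrt{\pi}}{32 a^{\frac{7}{2}}},$$
and the integrand here is $(-1)^{3}$ times the target integrand, so $I = (-1)^{3}\,\frac{d^{3}J}{da^{3}} = \frac{45 \sqrt{\pi}}{32 a^{\frac{7}{2}}}$.

Setting $a = \frac{3}{4}$:
$$I = \frac{20 \sqrt{3} \sqrt{\pi}}{9}.$$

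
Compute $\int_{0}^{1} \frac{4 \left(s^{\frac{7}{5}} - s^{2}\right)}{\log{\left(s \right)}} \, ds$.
$- \log{\left(\frac{625}{256} \right)}$

Replace the exponent $2$ by a parameter $a$: let $I(a) = \int_{0}^{1} \frac{4 \left(s^{\frac{7}{5}} - s^{a}\right)}{\log{\left(s \right)}} \, ds$.

Since $\dfrac{\partial}{\partial a}\,s^{a} = s^{a} \ln s$, the $\ln s$ in the denominator cancels and
$$\frac{dI}{da} = \int_{0}^{1} -4 s^{a} \, ds = -4 \left[\frac{s^{a+1}}{a+1}\right]_0^1 = - \frac{4}{a + 1}.$$

Integrating with respect to $a$ gives $I(a) = - \log{\left(\frac{625 \left(a + 1\right)^{4}}{20736} \right)} + C$.

At $a = \frac{7}{5}$ the integrand is identically $0$, so $I(\frac{7}{5}) = 0$. The closed form gives $0$, hence $C = 0$.

Setting $a = 2$:
$$I = - \log{\left(\frac{625}{256} \right)}.$$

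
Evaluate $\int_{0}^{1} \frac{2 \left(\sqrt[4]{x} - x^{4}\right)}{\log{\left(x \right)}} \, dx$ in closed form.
$- \log{\left(16 \right)}$

Introduce a parameter $a$ in the exponent: let $I(a) = \int_{0}^{1} \frac{2 \left(- x^{4} + x^{a}\right)}{\log{\left(x \right)}} \, dx$.

Since $\dfrac{\partial}{\partial a}\,x^{a} = x^{a} \ln x$, the $\ln x$ in the denominator cancels and
$$\frac{dI}{da} = \int_{0}^{1} 2 x^{a} \, dx = 2 \left[\frac{x^{a+1}}{a+1}\right]_0^1 = \frac{2}{a + 1}.$$

Integrating with respect to $a$ gives $I(a) = \log{\left(\frac{\left(a + 1\right)^{2}}{25} \right)} + C$.

At $a = 4$ the integrand is identically $0$, so $I(4) = 0$. The closed form gives $0$, hence $C = 0$.

Setting $a = \frac{1}{4}$:
$$I = - \log{\left(16 \right)}.$$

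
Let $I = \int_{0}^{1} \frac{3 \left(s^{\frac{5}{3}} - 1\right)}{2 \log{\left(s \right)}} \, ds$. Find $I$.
$\log{\left(\frac{16 \sqrt{6}}{9} \right)}$

Consider the one-parameter family: let $I(a) = \int_{0}^{1} \frac{3 \left(s^{a} - 1\right)}{2 \log{\left(s \right)}} \, ds$.

Since $\dfrac{\partial}{\partial a}\,s^{a} = s^{a} \ln s$, the $\ln s$ in the denominator cancels and
$$\frac{dI}{da} = \int_{0}^{1} \frac{3}{2} s^{a} \, ds = \frac{3}{2} \left[\frac{s^{a+1}}{a+1}\right]_0^1 = \frac{3}{2 \left(a + 1\right)}.$$

Integrating with respect to $a$ gives $I(a) = \frac{3 \log{\left(a + 1 \right)}}{2} + C$.

At $a = 0$ the integrand is identically $0$, so $I(0) = 0$. The closed form gives $0$, hence $C = 0$.

Setting $a = \frac{5}{3}$:
$$I = \log{\left(\frac{16 \sqrt{6}}{9} \right)}.$$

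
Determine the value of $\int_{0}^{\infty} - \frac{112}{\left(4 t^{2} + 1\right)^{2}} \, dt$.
$- 14 \pi$

Start from the standard arctangent integral
$$J(a) = \int_{0}^{\infty} - \frac{7}{a^{2} + t^{2}} \, dt = - \frac{7 \pi}{2 a}.$$

Differentiating under the integral sign with respect to $a$,
$$\frac{dJ}{da} = \int_{0}^{\infty} \frac{14 a}{\left(a^{2} + t^{2}\right)^{2}} \, dt = \frac{7 \pi}{2 a^{2}},$$
so $\int_{0}^{\infty} - \frac{7}{\left(a^{2} + t^{2}\right)^{2}} \, dt = - \frac{7 \pi}{4 a^{3}}$.

Setting $a = \frac{1}{2}$:
$$I = - 14 \pi.$$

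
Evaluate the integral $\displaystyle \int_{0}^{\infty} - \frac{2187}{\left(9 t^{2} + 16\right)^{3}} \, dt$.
$- \frac{2187 \pi}{16384}$

Begin with the known result
$$J(a) = \int_{0}^{\infty} - \frac{3}{a^{2} + t^{2}} \, dt = - \frac{3 \pi}{2 a}.$$

Differentiating under the integral sign with respect to $a$,
$$\frac{dJ}{da} = \int_{0}^{\infty} \frac{6 a}{\left(a^{2} + t^{2}\right)^{2}} \, dt = \frac{3 \pi}{2 a^{2}},$$
so $\int_{0}^{\infty} - \frac{3}{\left(a^{2} + t^{2}\right)^{2}} \, dt = - \frac{3 \pi}{4 a^{3}}$.

Repeating — each differentiation of $1/(t^2+a^2)^j$ produces $-2ja/(t^2+a^2)^{j+1}$ — and dividing through by $-2ja$ at each step yields, after $2$ differentiations in total,
$$\int_{0}^{\infty} - \frac{3}{\left(a^{2} + t^{2}\right)^{3}} \, dt = - \frac{9 \pi}{16 a^{5}}.$$

Setting $a = \frac{4}{3}$:
$$I = - \frac{2187 \pi}{16384}.$$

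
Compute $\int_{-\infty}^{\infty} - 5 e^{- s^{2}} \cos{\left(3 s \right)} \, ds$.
$- \frac{5 \sqrt{\pi}}{e^{\frac{9}{4}}}$

Treat the cosine frequency as a parameter and define $I(b) = \int_{-\infty}^{\infty} - 5 e^{- s^{2}} \cos{\left(b s \right)} \, ds$.

Differentiating under the integral sign,
$$I'(b) = \int_{-\infty}^{\infty} 5 s e^{- s^{2}} \sin{\left(b s \right)} \, ds.$$

Integrate $\int_{-\infty}^{\infty} s \sin(b s)\, e^{- s^{2}}\, ds$ by parts with $u = \sin(b s)$ and $dv = s\, e^{- s^{2}}\, ds$, giving $v = - \frac{e^{- s^{2}}}{2}$. The boundary term vanishes and
$$\int_{-\infty}^{\infty} s \sin(b s)\, e^{- s^{2}}\, ds = \frac{b}{2} \int_{-\infty}^{\infty} \cos(b s)\, e^{- s^{2}}\, ds,$$
so $I'(b) = - \frac{b}{2}\, I(b)$.

This is a separable first-order ODE; solving with the initial condition $I(0) = \int_{-\infty}^{\infty} - 5 e^{- s^{2}}\,ds = - 5 \sqrt{\pi}$ gives
$$I(b) = - 5 \sqrt{\pi} e^{- \frac{b^{2}}{4}}.$$

Setting $b = 3$:
$$I = - \frac{5 \sqrt{\pi}}{e^{\frac{9}{4}}}.$$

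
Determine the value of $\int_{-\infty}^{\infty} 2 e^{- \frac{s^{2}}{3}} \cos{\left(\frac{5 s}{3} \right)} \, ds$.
$\frac{2 \sqrt{3} \sqrt{\pi}}{e^{\frac{25}{12}}}$

Treat the cosine frequency as a parameter and define $I(b) = \int_{-\infty}^{\infty} 2 e^{- \frac{s^{2}}{3}} \cos{\left(b s \right)} \, ds$.

Differentiating under the integral sign,
$$I'(b) = \int_{-\infty}^{\infty} - 2 s e^{- \frac{s^{2}}{3}} \sin{\left(b s \right)} \, ds.$$

Integrate $\int_{-\infty}^{\infty} s \sin(b s)\, e^{- \frac{s^{2}}{3}}\, ds$ by parts with $u = \sin(b s)$ and $dv = s\, e^{- \frac{s^{2}}{3}}\, ds$, giving $v = - \frac{3 e^{- \frac{s^{2}}{3}}}{2}$. The boundary term vanishes and
$$\int_{-\infty}^{\infty} s \sin(b s)\, e^{- \frac{s^{2}}{3}}\, ds = \frac{3 b}{2} \int_{-\infty}^{\infty} \cos(b s)\, e^{- \frac{s^{2}}{3}}\, ds,$$
so $I'(b) = - \frac{3 b}{2}\, I(b)$.

This is a separable first-order ODE; solving with the initial condition $I(0) = \int_{-\infty}^{\infty} 2 e^{- \frac{s^{2}}{3}}\,ds = 2 \sqrt{3} \sqrt{\pi}$ gives
$$I(b) = 2 \sqrt{3} \sqrt{\pi} e^{- \frac{3 b^{2}}{4}}.$$

Setting $b = \frac{5}{3}$:
$$I = \frac{2 \sqrt{3} \sqrt{\pi}}{e^{\frac{25}{12}}}.$$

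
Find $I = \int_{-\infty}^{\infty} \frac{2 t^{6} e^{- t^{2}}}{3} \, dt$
$\frac{5 \sqrt{\pi}}{4}$

Begin with the known integral
$$J(a) = \int_{-\infty}^{\infty} \frac{2 e^{- a t^{2}}}{3} \, dt = \frac{2 \sqrt{\pi}}{3 \sqrt{a}}.$$

Differentiating under the integral sign brings down a factor of $(-t^2)$:
$$\frac{dJ}{da} = \int_{-\infty}^{\infty} - \frac{2 t^{2} e^{- a t^{2}}}{3} \, dt = - \frac{\sqrt{\pi}}{3 a^{\frac{3}{2}}}.$$

Repeating $3$ times in total — each differentiation brings down another $(-t^2)$ — gives
$$\frac{d^{3}J}{da^{3}} = \int_{-\infty}^{\infty} - \frac{2 t^{6} e^{- a t^{2}}}{3} \, dt = - \frac{5 \sqrt{\pi}}{4 a^{\frac{7}{2}}},$$
and the integrand here is $(-1)^{3}$ times the target integrand, so $I = (-1)^{3}\,\frac{d^{3}J}{da^{3}} = \frac{5 \sqrt{\pi}}{4 a^{\frac{7}{2}}}$.

Setting $a = 1$:
$$I = \frac{5 \sqrt{\pi}}{4}.$$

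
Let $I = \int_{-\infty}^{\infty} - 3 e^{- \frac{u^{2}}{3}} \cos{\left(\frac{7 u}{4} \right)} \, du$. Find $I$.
$- \frac{3 \sqrt{3} \sqrt{\pi}}{e^{\frac{147}{64}}}$

Let $b$ denote the cosine frequency and define $I(b) = \int_{-\infty}^{\infty} - 3 e^{- \frac{u^{2}}{3}} \cos{\left(b u \right)} \, du$.

Differentiating under the integral sign,
$$I'(b) = \int_{-\infty}^{\infty} 3 u e^{- \frac{u^{2}}{3}} \sin{\left(b u \right)} \, du.$$

Integrate $\int_{-\infty}^{\infty} u \sin(b u)\, e^{- \frac{u^{2}}{3}}\, du$ by parts with $w = \sin(b u)$ and $dv = u\, e^{- \frac{u^{2}}{3}}\, du$, giving $v = - \frac{3 e^{- \frac{u^{2}}{3}}}{2}$. The boundary term vanishes and
$$\int_{-\infty}^{\infty} u \sin(b u)\, e^{- \frac{u^{2}}{3}}\, du = \frac{3 b}{2} \int_{-\infty}^{\infty} \cos(b u)\, e^{- \frac{u^{2}}{3}}\, du,$$
so $I'(b) = - \frac{3 b}{2}\, I(b)$.

This is a separable first-order ODE; solving with the initial condition $I(0) = \int_{-\infty}^{\infty} - 3 e^{- \frac{u^{2}}{3}}\,du = - 3 \sqrt{3} \sqrt{\pi}$ gives
$$I(b) = - 3 \sqrt{3} \sqrt{\pi} e^{- \frac{3 b^{2}}{4}}.$$

Setting $b = \frac{7}{4}$:
$$I = - \frac{3 \sqrt{3} \sqrt{\pi}}{e^{\frac{147}{64}}}.$$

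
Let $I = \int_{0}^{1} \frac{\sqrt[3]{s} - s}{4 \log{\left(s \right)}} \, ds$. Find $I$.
$- \frac{\log{\left(3 \right)}}{4} + \frac{\log{\left(2 \right)}}{4}$

Introduce a parameter $a$ in the exponent: let $I(a) = \int_{0}^{1} \frac{- s + s^{a}}{4 \log{\left(s \right)}} \, ds$.

Since $\dfrac{\partial}{\partial a}\,s^{a} = s^{a} \ln s$, the $\ln s$ in the denominator cancels and
$$\frac{dI}{da} = \int_{0}^{1} \frac{1}{4} s^{a} \, ds = \frac{1}{4} \left[\frac{s^{a+1}}{a+1}\right]_0^1 = \frac{1}{4 \left(a + 1\right)}.$$

Integrating with respect to $a$ gives $I(a) = \frac{\log{\left(a + 1 \right)}}{4} - \frac{\log{\left(2 \right)}}{4} + C$.

At $a = 1$ the integrand is identically $0$, so $I(1) = 0$. The closed form gives $0$, hence $C = 0$.

Setting $a = \frac{1}{3}$:
$$I = - \frac{\log{\left(3 \right)}}{4} + \frac{\log{\left(2 \right)}}{4}.$$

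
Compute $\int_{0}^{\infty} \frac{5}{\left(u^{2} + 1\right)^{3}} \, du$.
$\frac{15 \pi}{16}$

Begin with the known result
$$J(a) = \int_{0}^{\infty} \frac{5}{a^{2} + u^{2}} \, du = \frac{5 \pi}{2 a}.$$

Differentiating under the integral sign with respect to $a$,
$$\frac{dJ}{da} = \int_{0}^{\infty} - \frac{10 a}{\left(a^{2} + u^{2}\right)^{2}} \, du = - \frac{5 \pi}{2 a^{2}},$$
so $\int_{0}^{\infty} \frac{5}{\left(a^{2} + u^{2}\right)^{2}} \, du = \frac{5 \pi}{4 a^{3}}$.

Repeating — each differentiation of $1/(u^2+a^2)^j$ produces $-2ja/(u^2+a^2)^{j+1}$ — and dividing through by $-2ja$ at each step yields, after $2$ differentiations in total,
$$\int_{0}^{\infty} \frac{5}{\left(a^{2} + u^{2}\right)^{3}} \, du = \frac{15 \pi}{16 a^{5}}.$$

Setting $a = 1$:
$$I = \frac{15 \pi}{16}.$$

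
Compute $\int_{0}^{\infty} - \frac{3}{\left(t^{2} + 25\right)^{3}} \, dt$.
$- \frac{9 \pi}{50000}$

Recall the elementary integral
$$J(a) = \int_{0}^{\infty} - \frac{3}{a^{2} + t^{2}} \, dt = - \frac{3 \pi}{2 a}.$$

Differentiating under the integral sign with respect to $a$,
$$\frac{dJ}{da} = \int_{0}^{\infty} \frac{6 a}{\left(a^{2} + t^{2}\right)^{2}} \, dt = \frac{3 \pi}{2 a^{2}},$$
so $\int_{0}^{\infty} - \frac{3}{\left(a^{2} + t^{2}\right)^{2}} \, dt = - \frac{3 \pi}{4 a^{3}}$.

Repeating — each differentiation of $1/(t^2+a^2)^j$ produces $-2ja/(t^2+a^2)^{j+1}$ — and dividing through by $-2ja$ at each step yields, after $2$ differentiations in total,
$$\int_{0}^{\infty} - \frac{3}{\left(a^{2} + t^{2}\right)^{3}} \, dt = - \frac{9 \pi}{16 a^{5}}.$$

Setting $a = 5$:
$$I = - \frac{9 \pi}{50000}.$$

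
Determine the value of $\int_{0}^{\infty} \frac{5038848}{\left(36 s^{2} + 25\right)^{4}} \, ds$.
$\frac{26244 \pi}{15625}$

Begin with the known result
$$J(a) = \int_{0}^{\infty} \frac{3}{a^{2} + s^{2}} \, ds = \frac{3 \pi}{2 a}.$$

Differentiating under the integral sign with respect to $a$,
$$\frac{dJ}{da} = \int_{0}^{\infty} - \frac{6 a}{\left(a^{2} + s^{2}\right)^{2}} \, ds = - \frac{3 \pi}{2 a^{2}},$$
so $\int_{0}^{\infty} \frac{3}{\left(a^{2} + s^{2}\right)^{2}} \, ds = \frac{3 \pi}{4 a^{3}}$.

Repeating — each differentiation of $1/(s^2+a^2)^j$ produces $-2ja/(s^2+a^2)^{j+1}$ — and dividing through by $-2ja$ at each step yields, after $3$ differentiations in total,
$$\int_{0}^{\infty} \frac{3}{\left(a^{2} + s^{2}\right)^{4}} \, ds = \frac{15 \pi}{32 a^{7}}.$$

Setting $a = \frac{5}{6}$:
$$I = \frac{26244 \pi}{15625}.$$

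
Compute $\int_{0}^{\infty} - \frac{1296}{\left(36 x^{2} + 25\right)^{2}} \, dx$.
$- \frac{54 \pi}{125}$

Start from the standard arctangent integral
$$J(a) = \int_{0}^{\infty} - \frac{1}{a^{2} + x^{2}} \, dx = - \frac{\pi}{2 a}.$$

Differentiating under the integral sign with respect to $a$,
$$\frac{dJ}{da} = \int_{0}^{\infty} \frac{2 a}{\left(a^{2} + x^{2}\right)^{2}} \, dx = \frac{\pi}{2 a^{2}},$$
so $\int_{0}^{\infty} - \frac{1}{\left(a^{2} + x^{2}\right)^{2}} \, dx = - \frac{\pi}{4 a^{3}}$.

Setting $a = \frac{5}{6}$:
$$I = - \frac{54 \pi}{125}.$$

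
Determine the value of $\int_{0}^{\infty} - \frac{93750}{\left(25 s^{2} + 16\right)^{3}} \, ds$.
$- \frac{28125 \pi}{8192}$

Start from the standard arctangent integral
$$J(a) = \int_{0}^{\infty} - \frac{6}{a^{2} + s^{2}} \, ds = - \frac{3 \pi}{a}.$$

Differentiating under the integral sign with respect to $a$,
$$\frac{dJ}{da} = \int_{0}^{\infty} \frac{12 a}{\left(a^{2} + s^{2}\right)^{2}} \, ds = \frac{3 \pi}{a^{2}},$$
so $\int_{0}^{\infty} - \frac{6}{\left(a^{2} + s^{2}\right)^{2}} \, ds = - \frac{3 \pi}{2 a^{3}}$.

Repeating — each differentiation of $1/(s^2+a^2)^j$ produces $-2ja/(s^2+a^2)^{j+1}$ — and dividing through by $-2ja$ at each step yields, after $2$ differentiations in total,
$$\int_{0}^{\infty} - \frac{6}{\left(a^{2} + s^{2}\right)^{3}} \, ds = - \frac{9 \pi}{8 a^{5}}.$$

Setting $a = \frac{4}{5}$:
$$I = - \frac{28125 \pi}{8192}.$$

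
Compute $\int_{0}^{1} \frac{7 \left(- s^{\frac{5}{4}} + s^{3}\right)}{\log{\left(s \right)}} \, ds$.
$\log{\left(\frac{268435456}{4782969} \right)}$

Replace the exponent $3$ by a parameter $a$: let $I(a) = \int_{0}^{1} \frac{7 \left(- s^{\frac{5}{4}} + s^{a}\right)}{\log{\left(s \right)}} \, ds$.

Since $\dfrac{\partial}{\partial a}\,s^{a} = s^{a} \ln s$, the $\ln s$ in the denominator cancels and
$$\frac{dI}{da} = \int_{0}^{1} 7 s^{a} \, ds = 7 \left[\frac{s^{a+1}}{a+1}\right]_0^1 = \frac{7}{a + 1}.$$

Integrating with respect to $a$ gives $I(a) = \log{\left(\frac{16384 \left(a + 1\right)^{7}}{4782969} \right)} + C$.

At $a = \frac{5}{4}$ the integrand is identically $0$, so $I(\frac{5}{4}) = 0$. The closed form gives $0$, hence $C = 0$.

Setting $a = 3$:
$$I = \log{\left(\frac{268435456}{4782969} \right)}.$$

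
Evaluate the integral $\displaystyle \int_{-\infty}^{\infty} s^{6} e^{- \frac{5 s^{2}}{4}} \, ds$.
$\frac{48 \sqrt{5} \sqrt{\pi}}{125}$

Begin with the known integral
$$J(a) = \int_{-\infty}^{\infty} e^{- a s^{2}} \, ds = \frac{\sqrt{\pi}}{\sqrt{a}}.$$

Differentiating under the integral sign brings down a factor of $(-s^2)$:
$$\frac{dJ}{da} = \int_{-\infty}^{\infty} - s^{2} e^{- a s^{2}} \, ds = - \frac{\sqrt{\pi}}{2 a^{\frac{3}{2}}}.$$

Repeating $3$ times in total — each differentiation brings down another $(-s^2)$ — gives
$$\frac{d^{3}J}{da^{3}} = \int_{-\infty}^{\infty} - s^{6} e^{- a s^{2}} \, ds = - \frac{15 \sqrt{\pi}}{8 a^{\frac{7}{2}}},$$
and the integrand here is $(-1)^{3}$ times the target integrand, so $I = (-1)^{3}\,\frac{d^{3}J}{da^{3}} = \frac{15 \sqrt{\pi}}{8 a^{\frac{7}{2}}}$.

Setting $a = \frac{5}{4}$:
$$I = \frac{48 \sqrt{5} \sqrt{\pi}}{125}.$$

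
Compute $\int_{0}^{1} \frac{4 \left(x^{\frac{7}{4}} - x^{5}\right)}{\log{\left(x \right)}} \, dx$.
$- \log{\left(\frac{331776}{14641} \right)}$

Introduce a parameter $a$ in the exponent: let $I(a) = \int_{0}^{1} \frac{4 \left(x^{\frac{7}{4}} - x^{a}\right)}{\log{\left(x \right)}} \, dx$.

Since $\dfrac{\partial}{\partial a}\,x^{a} = x^{a} \ln x$, the $\ln x$ in the denominator cancels and
$$\frac{dI}{da} = \int_{0}^{1} -4 x^{a} \, dx = -4 \left[\frac{x^{a+1}}{a+1}\right]_0^1 = - \frac{4}{a + 1}.$$

Integrating with respect to $a$ gives $I(a) = - \log{\left(\frac{256 \left(a + 1\right)^{4}}{14641} \right)} + C$.

At $a = \frac{7}{4}$ the integrand is identically $0$, so $I(\frac{7}{4}) = 0$. The closed form gives $0$, hence $C = 0$.

Setting $a = 5$:
$$I = - \log{\left(\frac{331776}{14641} \right)}.$$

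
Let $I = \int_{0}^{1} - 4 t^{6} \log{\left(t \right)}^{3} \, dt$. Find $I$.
$\frac{24}{2401}$

Start from the elementary integral
$$J(a) = \int_{0}^{1} - 4 t^{a} \, dt = - \frac{4}{a + 1}.$$

Differentiating under the integral sign brings down a factor of $\ln t$:
$$\frac{dJ}{da} = \int_{0}^{1} - 4 t^{a} \log{\left(t \right)} \, dt = \frac{4}{\left(a + 1\right)^{2}}.$$

Repeating $3$ times in total — each differentiation brings down another $\ln t$ — gives
$$\frac{d^{3}J}{da^{3}} = \int_{0}^{1} - 4 t^{a} \log{\left(t \right)}^{3} \, dt = \frac{24}{\left(a + 1\right)^{4}},$$
and the integrand here is exactly the target integrand, so $I = \frac{24}{\left(a + 1\right)^{4}}$.

Setting $a = 6$:
$$I = \frac{24}{2401}.$$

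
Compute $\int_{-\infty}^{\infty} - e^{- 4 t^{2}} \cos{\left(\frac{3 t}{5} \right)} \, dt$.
$- \frac{\sqrt{\pi}}{2 e^{\frac{9}{400}}}$

Define $I(b) = \int_{-\infty}^{\infty} - e^{- 4 t^{2}} \cos{\left(b t \right)} \, dt$.

Differentiating under the integral sign,
$$I'(b) = \int_{-\infty}^{\infty} t e^{- 4 t^{2}} \sin{\left(b t \right)} \, dt.$$

Integrate $\int_{-\infty}^{\infty} t \sin(b t)\, e^{- 4 t^{2}}\, dt$ by parts with $u = \sin(b t)$ and $dv = t\, e^{- 4 t^{2}}\, dt$, giving $v = - \frac{e^{- 4 t^{2}}}{8}$. The boundary term vanishes and
$$\int_{-\infty}^{\infty} t \sin(b t)\, e^{- 4 t^{2}}\, dt = \frac{b}{8} \int_{-\infty}^{\infty} \cos(b t)\, e^{- 4 t^{2}}\, dt,$$
so $I'(b) = - \frac{b}{8}\, I(b)$.

This is a separable first-order ODE; solving with the initial condition $I(0) = \int_{-\infty}^{\infty} - e^{- 4 t^{2}}\,dt = - \frac{\sqrt{\pi}}{2}$ gives
$$I(b) = - \frac{\sqrt{\pi} e^{- \frac{b^{2}}{16}}}{2}.$$

Setting $b = \frac{3}{5}$:
$$I = - \frac{\sqrt{\pi}}{2 e^{\frac{9}{400}}}.$$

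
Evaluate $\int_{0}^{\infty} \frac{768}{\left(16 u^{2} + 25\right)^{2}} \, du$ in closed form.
$\frac{48 \pi}{125}$

Begin with the known result
$$J(a) = \int_{0}^{\infty} \frac{3}{a^{2} + u^{2}} \, du = \frac{3 \pi}{2 a}.$$

Differentiating under the integral sign with respect to $a$,
$$\frac{dJ}{da} = \int_{0}^{\infty} - \frac{6 a}{\left(a^{2} + u^{2}\right)^{2}} \, du = - \frac{3 \pi}{2 a^{2}},$$
so $\int_{0}^{\infty} \frac{3}{\left(a^{2} + u^{2}\right)^{2}} \, du = \frac{3 \pi}{4 a^{3}}$.

Setting $a = \frac{5}{4}$:
$$I = \frac{48 \pi}{125}.$$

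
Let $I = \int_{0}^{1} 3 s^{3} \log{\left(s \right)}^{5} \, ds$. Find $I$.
$- \frac{45}{512}$

Begin with the known integral
$$J(a) = \int_{0}^{1} 3 s^{a} \, ds = \frac{3}{a + 1}.$$

Differentiating under the integral sign brings down a factor of $\ln s$:
$$\frac{dJ}{da} = \int_{0}^{1} 3 s^{a} \log{\left(s \right)} \, ds = - \frac{3}{\left(a + 1\right)^{2}}.$$

Repeating $5$ times in total — each differentiation brings down another $\ln s$ — gives
$$\frac{d^{5}J}{da^{5}} = \int_{0}^{1} 3 s^{a} \log{\left(s \right)}^{5} \, ds = - \frac{360}{\left(a + 1\right)^{6}},$$
and the integrand here is exactly the target integrand, so $I = - \frac{360}{\left(a + 1\right)^{6}}$.

Setting $a = 3$:
$$I = - \frac{45}{512}.$$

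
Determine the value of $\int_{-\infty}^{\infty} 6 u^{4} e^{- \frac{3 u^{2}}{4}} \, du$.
$\frac{16 \sqrt{3} \sqrt{\pi}}{3}$

Start from the elementary integral
$$J(a) = \int_{-\infty}^{\infty} 6 e^{- a u^{2}} \, du = \frac{6 \sqrt{\pi}}{\sqrt{a}}.$$

Differentiating under the integral sign brings down a factor of $(-u^2)$:
$$\frac{dJ}{da} = \int_{-\infty}^{\infty} - 6 u^{2} e^{- a u^{2}} \, du = - \frac{3 \sqrt{\pi}}{a^{\frac{3}{2}}}.$$

Repeating twice in total — each differentiation brings down another $(-u^2)$ — gives
$$\frac{d^{2}J}{da^{2}} = \int_{-\infty}^{\infty} 6 u^{4} e^{- a u^{2}} \, du = \frac{9 \sqrt{\pi}}{2 a^{\frac{5}{2}}},$$
and the integrand here is exactly the target integrand, so $I = \frac{9 \sqrt{\pi}}{2 a^{\frac{5}{2}}}$.

Setting $a = \frac{3}{4}$:
$$I = \frac{16 \sqrt{3} \sqrt{\pi}}{3}.$$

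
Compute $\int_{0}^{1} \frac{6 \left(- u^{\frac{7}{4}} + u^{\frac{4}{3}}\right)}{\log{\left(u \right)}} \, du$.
$- \log{\left(\frac{1291467969}{481890304} \right)}$

Consider the one-parameter family: let $I(a) = \int_{0}^{1} \frac{6 \left(u^{\frac{4}{3}} - u^{a}\right)}{\log{\left(u \right)}} \, du$.

Since $\dfrac{\partial}{\partial a}\,u^{a} = u^{a} \ln u$, the $\ln u$ in the denominator cancels and
$$\frac{dI}{da} = \int_{0}^{1} -6 u^{a} \, du = -6 \left[\frac{u^{a+1}}{a+1}\right]_0^1 = - \frac{6}{a + 1}.$$

Integrating with respect to $a$ gives $I(a) = - \log{\left(\frac{729 \left(a + 1\right)^{6}}{117649} \right)} + C$.

At $a = \frac{4}{3}$ the integrand is identically $0$, so $I(\frac{4}{3}) = 0$. The closed form gives $0$, hence $C = 0$.

Setting $a = \frac{7}{4}$:
$$I = - \log{\left(\frac{1291467969}{481890304} \right)}.$$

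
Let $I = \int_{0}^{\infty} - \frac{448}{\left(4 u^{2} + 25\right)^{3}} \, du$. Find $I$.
$- \frac{42 \pi}{3125}$

Recall the elementary integral
$$J(a) = \int_{0}^{\infty} - \frac{7}{a^{2} + u^{2}} \, du = - \frac{7 \pi}{2 a}.$$

Differentiating under the integral sign with respect to $a$,
$$\frac{dJ}{da} = \int_{0}^{\infty} \frac{14 a}{\left(a^{2} + u^{2}\right)^{2}} \, du = \frac{7 \pi}{2 a^{2}},$$
so $\int_{0}^{\infty} - \frac{7}{\left(a^{2} + u^{2}\right)^{2}} \, du = - \frac{7 \pi}{4 a^{3}}$.

Repeating — each differentiation of $1/(u^2+a^2)^j$ produces $-2ja/(u^2+a^2)^{j+1}$ — and dividing through by $-2ja$ at each step yields, after $2$ differentiations in total,
$$\int_{0}^{\infty} - \frac{7}{\left(a^{2} + u^{2}\right)^{3}} \, du = - \frac{21 \pi}{16 a^{5}}.$$

Setting $a = \frac{5}{2}$:
$$I = - \frac{42 \pi}{3125}.$$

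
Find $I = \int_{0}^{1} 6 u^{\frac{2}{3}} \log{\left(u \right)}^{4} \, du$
$\frac{34992}{3125}$

Start from the elementary integral
$$J(a) = \int_{0}^{1} 6 u^{a} \, du = \frac{6}{a + 1}.$$

Differentiating under the integral sign brings down a factor of $\ln u$:
$$\frac{dJ}{da} = \int_{0}^{1} 6 u^{a} \log{\left(u \right)} \, du = - \frac{6}{\left(a + 1\right)^{2}}.$$

Repeating $4$ times in total — each differentiation brings down another $\ln u$ — gives
$$\frac{d^{4}J}{da^{4}} = \int_{0}^{1} 6 u^{a} \log{\left(u \right)}^{4} \, du = \frac{144}{\left(a + 1\right)^{5}},$$
and the integrand here is exactly the target integrand, so $I = \frac{144}{\left(a + 1\right)^{5}}$.

Setting $a = \frac{2}{3}$:
$$I = \frac{34992}{3125}.$$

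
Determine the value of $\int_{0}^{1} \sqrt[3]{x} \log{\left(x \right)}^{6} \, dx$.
$\frac{98415}{1024}$

Consider the simpler parametrised integral
$$J(a) = \int_{0}^{1} x^{a} \, dx = \frac{1}{a + 1}.$$

Differentiating under the integral sign brings down a factor of $\ln x$:
$$\frac{dJ}{da} = \int_{0}^{1} x^{a} \log{\left(x \right)} \, dx = - \frac{1}{\left(a + 1\right)^{2}}.$$

Repeating $6$ times in total — each differentiation brings down another $\ln x$ — gives
$$\frac{d^{6}J}{da^{6}} = \int_{0}^{1} x^{a} \log{\left(x \right)}^{6} \, dx = \frac{720}{\left(a + 1\right)^{7}},$$
and the integrand here is exactly the target integrand, so $I = \frac{720}{\left(a + 1\right)^{7}}$.

Setting $a = \frac{1}{3}$:
$$I = \frac{98415}{1024}.$$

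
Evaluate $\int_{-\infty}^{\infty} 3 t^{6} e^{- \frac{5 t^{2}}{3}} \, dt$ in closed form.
$\frac{243 \sqrt{15} \sqrt{\pi}}{1000}$

Consider the simpler parametrised integral
$$J(a) = \int_{-\infty}^{\infty} 3 e^{- a t^{2}} \, dt = \frac{3 \sqrt{\pi}}{\sqrt{a}}.$$

Differentiating under the integral sign brings down a factor of $(-t^2)$:
$$\frac{dJ}{da} = \int_{-\infty}^{\infty} - 3 t^{2} e^{- a t^{2}} \, dt = - \frac{3 \sqrt{\pi}}{2 a^{\frac{3}{2}}}.$$

Repeating $3$ times in total — each differentiation brings down another $(-t^2)$ — gives
$$\frac{d^{3}J}{da^{3}} = \int_{-\infty}^{\infty} - 3 t^{6} e^{- a t^{2}} \, dt = - \frac{45 \sqrt{\pi}}{8 a^{\frac{7}{2}}},$$
and the integrand here is $(-1)^{3}$ times the target integrand, so $I = (-1)^{3}\,\frac{d^{3}J}{da^{3}} = \frac{45 \sqrt{\pi}}{8 a^{\frac{7}{2}}}$.

Setting $a = \frac{5}{3}$:
$$I = \frac{243 \sqrt{15} \sqrt{\pi}}{1000}.$$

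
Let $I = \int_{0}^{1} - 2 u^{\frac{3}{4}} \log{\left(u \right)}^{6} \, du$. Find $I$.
$- \frac{23592960}{823543}$

Consider the simpler parametrised integral
$$J(a) = \int_{0}^{1} - 2 u^{a} \, du = - \frac{2}{a + 1}.$$

Differentiating under the integral sign brings down a factor of $\ln u$:
$$\frac{dJ}{da} = \int_{0}^{1} - 2 u^{a} \log{\left(u \right)} \, du = \frac{2}{\left(a + 1\right)^{2}}.$$

Repeating $6$ times in total — each differentiation brings down another $\ln u$ — gives
$$\frac{d^{6}J}{da^{6}} = \int_{0}^{1} - 2 u^{a} \log{\left(u \right)}^{6} \, du = - \frac{1440}{\left(a + 1\right)^{7}},$$
and the integrand here is exactly the target integrand, so $I = - \frac{1440}{\left(a + 1\right)^{7}}$.

Setting $a = \frac{3}{4}$:
$$I = - \frac{23592960}{823543}.$$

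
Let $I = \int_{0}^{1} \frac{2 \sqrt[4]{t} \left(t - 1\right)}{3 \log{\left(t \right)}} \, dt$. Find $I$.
$\log{\left(\frac{3 \sqrt[3]{15}}{5} \right)}$

Introduce a parameter $a$ in the exponent: let $I(a) = \int_{0}^{1} \frac{2 \left(- \sqrt[4]{t} + t^{a}\right)}{3 \log{\left(t \right)}} \, dt$.

Since $\dfrac{\partial}{\partial a}\,t^{a} = t^{a} \ln t$, the $\ln t$ in the denominator cancels and
$$\frac{dI}{da} = \int_{0}^{1} \frac{2}{3} t^{a} \, dt = \frac{2}{3} \left[\frac{t^{a+1}}{a+1}\right]_0^1 = \frac{2}{3 \left(a + 1\right)}.$$

Integrating with respect to $a$ gives $I(a) = \log{\left(\frac{2 \sqrt[3]{10} \left(a + 1\right)^{\frac{2}{3}}}{5} \right)} + C$.

At $a = \frac{1}{4}$ the integrand is identically $0$, so $I(\frac{1}{4}) = 0$. The closed form gives $0$, hence $C = 0$.

Setting $a = \frac{5}{4}$:
$$I = \log{\left(\frac{3 \sqrt[3]{15}}{5} \right)}.$$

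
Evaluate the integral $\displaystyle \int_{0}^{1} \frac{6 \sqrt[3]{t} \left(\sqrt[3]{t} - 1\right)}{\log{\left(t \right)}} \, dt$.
$- \log{\left(\frac{4096}{15625} \right)}$

Consider the one-parameter family: let $I(a) = \int_{0}^{1} \frac{6 \left(t^{\frac{2}{3}} - t^{a}\right)}{\log{\left(t \right)}} \, dt$.

Since $\dfrac{\partial}{\partial a}\,t^{a} = t^{a} \ln t$, the $\ln t$ in the denominator cancels and
$$\frac{dI}{da} = \int_{0}^{1} -6 t^{a} \, dt = -6 \left[\frac{t^{a+1}}{a+1}\right]_0^1 = - \frac{6}{a + 1}.$$

Integrating with respect to $a$ gives $I(a) = - \log{\left(\frac{729 \left(a + 1\right)^{6}}{15625} \right)} + C$.

At $a = \frac{2}{3}$ the integrand is identically $0$, so $I(\frac{2}{3}) = 0$. The closed form gives $0$, hence $C = 0$.

Setting $a = \frac{1}{3}$:
$$I = - \log{\left(\frac{4096}{15625} \right)}.$$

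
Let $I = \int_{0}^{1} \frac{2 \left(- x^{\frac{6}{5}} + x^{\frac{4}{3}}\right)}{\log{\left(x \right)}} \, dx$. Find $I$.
$\log{\left(\frac{1225}{1089} \right)}$

Consider the one-parameter family: let $I(a) = \int_{0}^{1} \frac{2 \left(- x^{\frac{6}{5}} + x^{a}\right)}{\log{\left(x \right)}} \, dx$.

Since $\dfrac{\partial}{\partial a}\,x^{a} = x^{a} \ln x$, the $\ln x$ in the denominator cancels and
$$\frac{dI}{da} = \int_{0}^{1} 2 x^{a} \, dx = 2 \left[\frac{x^{a+1}}{a+1}\right]_0^1 = \frac{2}{a + 1}.$$

Integrating with respect to $a$ gives $I(a) = \log{\left(\frac{25 \left(a + 1\right)^{2}}{121} \right)} + C$.

At $a = \frac{6}{5}$ the integrand is identically $0$, so $I(\frac{6}{5}) = 0$. The closed form gives $0$, hence $C = 0$.

Setting $a = \frac{4}{3}$:
$$I = \log{\left(\frac{1225}{1089} \right)}.$$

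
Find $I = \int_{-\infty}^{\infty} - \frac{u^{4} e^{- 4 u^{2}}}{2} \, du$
$- \frac{3 \sqrt{\pi}}{256}$

Start from the elementary integral
$$J(a) = \int_{-\infty}^{\infty} - \frac{e^{- a u^{2}}}{2} \, du = - \frac{\sqrt{\pi}}{2 \sqrt{a}}.$$

Differentiating under the integral sign brings down a factor of $(-u^2)$:
$$\frac{dJ}{da} = \int_{-\infty}^{\infty} \frac{u^{2} e^{- a u^{2}}}{2} \, du = \frac{\sqrt{\pi}}{4 a^{\frac{3}{2}}}.$$

Repeating twice in total — each differentiation brings down another $(-u^2)$ — gives
$$\frac{d^{2}J}{da^{2}} = \int_{-\infty}^{\infty} - \frac{u^{4} e^{- a u^{2}}}{2} \, du = - \frac{3 \sqrt{\pi}}{8 a^{\frac{5}{2}}},$$
and the integrand here is exactly the target integrand, so $I = - \frac{3 \sqrt{\pi}}{8 a^{\frac{5}{2}}}$.

Setting $a = 4$:
$$I = - \frac{3 \sqrt{\pi}}{256}.$$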